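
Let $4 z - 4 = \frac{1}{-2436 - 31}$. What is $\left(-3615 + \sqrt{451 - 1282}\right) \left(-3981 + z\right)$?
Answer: $\frac{141977827215}{9868} - \frac{39274641 i \sqrt{831}}{9868} \approx 1.4388 \cdot 10^{7} - 1.1473 \cdot 10^{5} i$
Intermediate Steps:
$z = \frac{9867}{9868}$ ($z = 1 + \frac{1}{4 \left(-2436 - 31\right)} = 1 + \frac{1}{4 \left(-2467\right)} = 1 + \frac{1}{4} \left(- \frac{1}{2467}\right) = 1 - \frac{1}{9868} = \frac{9867}{9868} \approx 0.9999$)
$\left(-3615 + \sqrt{451 - 1282}\right) \left(-3981 + z\right) = \left(-3615 + \sqrt{451 - 1282}\right) \left(-3981 + \frac{9867}{9868}\right) = \left(-3615 + \sqrt{-831}\right) \left(- \frac{39274641}{9868}\right) = \left(-3615 + i \sqrt{831}\right) \left(- \frac{39274641}{9868}\right) = \frac{141977827215}{9868} - \frac{39274641 i \sqrt{831}}{9868}$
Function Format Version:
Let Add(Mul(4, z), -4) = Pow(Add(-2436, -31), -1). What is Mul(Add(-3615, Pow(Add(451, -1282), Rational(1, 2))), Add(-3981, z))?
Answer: Add(Rational(141977827215, 9868), Mul(Rational(-39274641, 9868), I, Pow(831, Rational(1, 2)))) ≈ Add(1.4388e+7, Mul(-1.1473e+5, I))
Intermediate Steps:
z = Rational(9867, 9868) (z = Add(1, Mul(Rational(1, 4), Pow(Add(-2436, -31), -1))) = Add(1, Mul(Rational(1, 4), Pow(-2467, -1))) = Add(1, Mul(Rational(1, 4), Rational(-1, 2467))) = Add(1, Rational(-1, 9868)) = Rational(9867, 9868) ≈ 0.99990)
Mul(Add(-3615, Pow(Add(451, -1282), Rational(1, 2))), Add(-3981, z)) = Mul(Add(-3615, Pow(Add(451, -1282), Rational(1, 2))), Add(-3981, Rational(9867, 9868))) = Mul(Add(-3615, Pow(-831, Rational(1, 2))), Rational(-39274641, 9868)) = Mul(Add(-3615, Mul(I, Pow(831, Rational(1, 2)))), Rational(-39274641, 9868)) = Add(Rational(141977827215, 9868), Mul(Rational(-39274641, 9868), I, Pow(831, Rational(1, 2))))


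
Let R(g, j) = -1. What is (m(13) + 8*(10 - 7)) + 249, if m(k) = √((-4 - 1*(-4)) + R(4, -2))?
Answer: 273 + I ≈ 273.0 + 1.0*I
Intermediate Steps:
m(k) = I (m(k) = √((-4 - 1*(-4)) - 1) = √((-4 + 4) - 1) = √(0 - 1) = √(-1) = I)
(m(13) + 8*(10 - 7)) + 249 = (I + 8*(10 - 7)) + 249 = (I + 8*3) + 249 = (I + 24) + 249 = (24 + I) + 249 = 273 + I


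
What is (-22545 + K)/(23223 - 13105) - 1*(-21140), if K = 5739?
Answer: 106938857/5059 ≈ 21138.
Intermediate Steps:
(-22545 + K)/(23223 - 13105) - 1*(-21140) = (-22545 + 5739)/(23223 - 13105) - 1*(-21140) = -16806/10118 + 21140 = -16806*1/10118 + 21140 = -8403/5059 + 21140 = 106938857/5059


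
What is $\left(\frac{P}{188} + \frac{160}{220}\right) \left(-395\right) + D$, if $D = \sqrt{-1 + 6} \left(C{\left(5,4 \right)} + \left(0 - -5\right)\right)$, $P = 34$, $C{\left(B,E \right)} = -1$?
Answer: $- \frac{370905}{1034} + 4 \sqrt{5} \approx -349.76$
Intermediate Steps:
$D = 4 \sqrt{5}$ ($D = \sqrt{-1 + 6} \left(-1 + \left(0 - -5\right)\right) = \sqrt{5} \left(-1 + \left(0 + 5\right)\right) = \sqrt{5} \left(-1 + 5\right) = \sqrt{5} \cdot 4 = 4 \sqrt{5} \approx 8.9443$)
$\left(\frac{P}{188} + \frac{160}{220}\right) \left(-395\right) + D = \left(\frac{34}{188} + \frac{160}{220}\right) \left(-395\right) + 4 \sqrt{5} = \left(34 \cdot \frac{1}{188} + 160 \cdot \frac{1}{220}\right) \left(-395\right) + 4 \sqrt{5} = \left(\frac{17}{94} + \frac{8}{11}\right) \left(-395\right) + 4 \sqrt{5} = \frac{939}{1034} \left(-395\right) + 4 \sqrt{5} = - \frac{370905}{1034} + 4 \sqrt{5}$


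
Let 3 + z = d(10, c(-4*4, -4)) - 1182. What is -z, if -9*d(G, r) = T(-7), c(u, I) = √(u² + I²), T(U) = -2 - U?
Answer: 10670/9 ≈ 1185.6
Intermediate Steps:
c(u, I) = √(I² + u²)
d(G, r) = -5/9 (d(G, r) = -(-2 - 1*(-7))/9 = -(-2 + 7)/9 = -⅑*5 = -5/9)
z = -10670/9 (z = -3 + (-5/9 - 1182) = -3 - 10643/9 = -10670/9 ≈ -1185.6)
-z = -1*(-10670/9) = 10670/9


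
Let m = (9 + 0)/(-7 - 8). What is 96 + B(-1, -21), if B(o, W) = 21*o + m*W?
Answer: 438/5 ≈ 87.600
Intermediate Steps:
m = -3/5 (m = 9/(-15) = 9*(-1/15) = -3/5 ≈ -0.60000)
B(o, W) = 21*o - 3*W/5
96 + B(-1, -21) = 96 + (21*(-1) - 3/5*(-21)) = 96 + (-21 + 63/5) = 96 - 42/5 = 438/5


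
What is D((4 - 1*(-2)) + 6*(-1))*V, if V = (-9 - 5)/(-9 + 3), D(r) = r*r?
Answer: 0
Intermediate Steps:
D(r) = r²
V = 7/3 (V = -14/(-6) = -14*(-⅙) = 7/3 ≈ 2.3333)
D((4 - 1*(-2)) + 6*(-1))*V = ((4 - 1*(-2)) + 6*(-1))²*(7/3) = ((4 + 2) - 6)²*(7/3) = (6 - 6)²*(7/3) = 0²*(7/3) = 0*(7/3) = 0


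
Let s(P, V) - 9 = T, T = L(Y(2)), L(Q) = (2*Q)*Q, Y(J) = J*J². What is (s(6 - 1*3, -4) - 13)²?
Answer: 15376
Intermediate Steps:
Y(J) = J³
L(Q) = 2*Q²
T = 128 (T = 2*(2³)² = 2*8² = 2*64 = 128)
s(P, V) = 137 (s(P, V) = 9 + 128 = 137)
(s(6 - 1*3, -4) - 13)² = (137 - 13)² = 124² = 15376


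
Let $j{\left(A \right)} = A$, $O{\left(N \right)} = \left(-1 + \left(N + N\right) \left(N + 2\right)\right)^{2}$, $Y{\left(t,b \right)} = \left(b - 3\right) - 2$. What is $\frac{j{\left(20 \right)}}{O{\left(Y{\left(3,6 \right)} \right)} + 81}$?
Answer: $\frac{10}{53} \approx 0.18868$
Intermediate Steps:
$Y{\left(t,b \right)} = -5 + b$ ($Y{\left(t,b \right)} = \left(-3 + b\right) - 2 = -5 + b$)
$O{\left(N \right)} = \left(-1 + 2 N \left(2 + N\right)\right)^{2}$
$\frac{j{\left(20 \right)}}{O{\left(Y{\left(3,6 \right)} \right)} + 81} = \frac{20}{\left(-1 + 2 \left(-5 + 6\right)^{2} + 4 \left(-5 + 6\right)\right)^{2} + 81} = \frac{20}{\left(-1 + 2 \cdot 1^{2} + 4 \cdot 1\right)^{2} + 81} = \frac{20}{\left(-1 + 2 \cdot 1 + 4\right)^{2} + 81} = \frac{20}{\left(-1 + 2 + 4\right)^{2} + 81} = \frac{20}{5^{2} + 81} = \frac{20}{25 + 81} = \frac{20}{106} = 20 \cdot \frac{1}{106} = \frac{10}{53}$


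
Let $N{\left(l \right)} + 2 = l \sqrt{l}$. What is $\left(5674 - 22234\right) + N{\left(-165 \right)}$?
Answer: $-16562 - 165 i \sqrt{165} \approx -16562.0 - 2119.5 i$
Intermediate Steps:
$N{\left(l \right)} = -2 + l^{\frac{3}{2}}$ ($N{\left(l \right)} = -2 + l \sqrt{l} = -2 + l^{\frac{3}{2}}$)
$\left(5674 - 22234\right) + N{\left(-165 \right)} = \left(5674 - 22234\right) - \left(2 - \left(-165\right)^{\frac{3}{2}}\right) = -16560 - \left(2 + 165 i \sqrt{165}\right) = -16562 - 165 i \sqrt{165}$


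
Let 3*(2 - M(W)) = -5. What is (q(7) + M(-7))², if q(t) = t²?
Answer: 24964/9 ≈ 2773.8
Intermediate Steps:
M(W) = 11/3 (M(W) = 2 - ⅓*(-5) = 2 + 5/3 = 11/3)
(q(7) + M(-7))² = (7² + 11/3)² = (49 + 11/3)² = (158/3)² = 24964/9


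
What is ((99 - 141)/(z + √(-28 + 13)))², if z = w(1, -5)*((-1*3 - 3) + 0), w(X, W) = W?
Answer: 1764/(30 + I*√15)² ≈ 1.8647 - 0.48961*I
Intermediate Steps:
z = 30 (z = -5*((-1*3 - 3) + 0) = -5*((-3 - 3) + 0) = -5*(-6 + 0) = -5*(-6) = 30)
((99 - 141)/(z + √(-28 + 13)))² = ((99 - 141)/(30 + √(-28 + 13)))² = (-42/(30 + √(-15)))² = (-42/(30 + I*√15))² = 1764/(30 + I*√15)²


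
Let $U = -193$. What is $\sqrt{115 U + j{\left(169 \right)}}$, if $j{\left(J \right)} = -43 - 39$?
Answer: $i \sqrt{22277} \approx 149.25 i$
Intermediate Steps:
$j{\left(J \right)} = -82$
$\sqrt{115 U + j{\left(169 \right)}} = \sqrt{115 \left(-193\right) - 82} = \sqrt{-22195 - 82} = \sqrt{-22277} = i \sqrt{22277}$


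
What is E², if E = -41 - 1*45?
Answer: 7396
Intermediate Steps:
E = -86 (E = -41 - 45 = -86)
E² = (-86)² = 7396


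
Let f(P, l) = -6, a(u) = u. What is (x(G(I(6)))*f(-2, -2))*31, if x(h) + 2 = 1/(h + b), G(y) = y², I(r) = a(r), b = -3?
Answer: 4030/11 ≈ 366.36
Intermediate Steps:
I(r) = r
x(h) = -2 + 1/(-3 + h) (x(h) = -2 + 1/(h - 3) = -2 + 1/(-3 + h))
(x(G(I(6)))*f(-2, -2))*31 = (((7 - 2*6²)/(-3 + 6²))*(-6))*31 = (((7 - 2*36)/(-3 + 36))*(-6))*31 = (((7 - 72)/33)*(-6))*31 = (((1/33)*(-65))*(-6))*31 = -65/33*(-6)*31 = (130/11)*31 = 4030/11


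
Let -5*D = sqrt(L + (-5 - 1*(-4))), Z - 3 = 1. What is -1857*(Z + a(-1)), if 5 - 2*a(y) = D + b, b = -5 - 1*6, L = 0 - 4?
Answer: -22284 - 1857*I*sqrt(5)/10 ≈ -22284.0 - 415.24*I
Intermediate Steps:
Z = 4 (Z = 3 + 1 = 4)
L = -4
b = -11 (b = -5 - 6 = -11)
D = -I*sqrt(5)/5 (D = -sqrt(-4 + (-5 - 1*(-4)))/5 = -sqrt(-4 + (-5 + 4))/5 = -sqrt(-4 - 1)/5 = -I*sqrt(5)/5 ≈ -0.44721*I)
a(y) = 8 + I*sqrt(5)/10 (a(y) = 5/2 - (-I*sqrt(5)/5 - 11)/2 = 5/2 - (-11 - I*sqrt(5)/5)/2 = 5/2 + (11/2 + I*sqrt(5)/10) = 8 + I*sqrt(5)/10)
-1857*(Z + a(-1)) = -1857*(4 + (8 + I*sqrt(5)/10)) = -1857*(12 + I*sqrt(5)/10) = -22284 - 1857*I*sqrt(5)/10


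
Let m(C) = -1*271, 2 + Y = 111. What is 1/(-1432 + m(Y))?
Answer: -1/1703 ≈ -0.00058720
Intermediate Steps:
Y = 109 (Y = -2 + 111 = 109)
m(C) = -271
1/(-1432 + m(Y)) = 1/(-1432 - 271) = 1/(-1703) = -1/1703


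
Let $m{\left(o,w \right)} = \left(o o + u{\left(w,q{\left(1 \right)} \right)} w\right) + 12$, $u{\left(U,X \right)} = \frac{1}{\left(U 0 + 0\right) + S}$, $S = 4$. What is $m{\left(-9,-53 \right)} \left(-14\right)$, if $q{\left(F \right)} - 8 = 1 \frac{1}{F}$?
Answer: $- \frac{2233}{2} \approx -1116.5$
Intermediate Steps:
$q{\left(F \right)} = 8 + \frac{1}{F}$ ($q{\left(F \right)} = 8 + 1 \frac{1}{F} = 8 + \frac{1}{F}$)
$u{\left(U,X \right)} = \frac{1}{4}$ ($u{\left(U,X \right)} = \frac{1}{\left(U 0 + 0\right) + 4} = \frac{1}{\left(0 + 0\right) + 4} = \frac{1}{0 + 4} = \frac{1}{4}$)
$m{\left(o,w \right)} = 12 + o^{2} + \frac{w}{4}$ ($m{\left(o,w \right)} = \left(o o + \frac{w}{4}\right) + 12 = \left(o^{2} + \frac{w}{4}\right) + 12 = 12 + o^{2} + \frac{w}{4}$)
$m{\left(-9,-53 \right)} \left(-14\right) = \left(12 + \left(-9\right)^{2} + \frac{1}{4} \left(-53\right)\right) \left(-14\right) = \left(12 + 81 - \frac{53}{4}\right) \left(-14\right) = \frac{319}{4} \left(-14\right) = - \frac{2233}{2}$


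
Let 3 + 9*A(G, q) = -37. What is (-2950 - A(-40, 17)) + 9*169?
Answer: -12821/9 ≈ -1424.6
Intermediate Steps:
A(G, q) = -40/9 (A(G, q) = -1/3 + (1/9)*(-37) = -1/3 - 37/9 = -40/9)
(-2950 - A(-40, 17)) + 9*169 = (-2950 - 1*(-40/9)) + 9*169 = (-2950 + 40/9) + 1521 = -26510/9 + 1521 = -12821/9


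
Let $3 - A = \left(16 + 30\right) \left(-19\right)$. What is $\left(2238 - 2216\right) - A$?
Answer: $-855$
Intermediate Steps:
$A = 877$ ($A = 3 - \left(16 + 30\right) \left(-19\right) = 3 - 46 \left(-19\right) = 3 - -874 = 3 + 874 = 877$)
$\left(2238 - 2216\right) - A = \left(2238 - 2216\right) - 877 = 22 - 877 = -855$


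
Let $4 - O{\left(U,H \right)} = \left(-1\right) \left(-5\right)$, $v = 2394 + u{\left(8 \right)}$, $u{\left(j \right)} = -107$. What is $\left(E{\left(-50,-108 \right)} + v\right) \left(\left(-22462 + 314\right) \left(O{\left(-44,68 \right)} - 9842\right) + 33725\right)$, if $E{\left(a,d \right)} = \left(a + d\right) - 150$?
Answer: $431494211731$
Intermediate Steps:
$E{\left(a,d \right)} = -150 + a + d$
$v = 2287$ ($v = 2394 - 107 = 2287$)
$O{\left(U,H \right)} = -1$ ($O{\left(U,H \right)} = 4 - \left(-1\right) \left(-5\right) = 4 - 5 = -1$)
$\left(E{\left(-50,-108 \right)} + v\right) \left(\left(-22462 + 314\right) \left(O{\left(-44,68 \right)} - 9842\right) + 33725\right) = \left(\left(-150 - 50 - 108\right) + 2287\right) \left(\left(-22462 + 314\right) \left(-1 - 9842\right) + 33725\right) = \left(-308 + 2287\right) \left(\left(-22148\right) \left(-9843\right) + 33725\right) = 1979 \left(218002764 + 33725\right) = 1979 \cdot 218036489 = 431494211731$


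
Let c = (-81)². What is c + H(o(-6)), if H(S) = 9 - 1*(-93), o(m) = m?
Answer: 6663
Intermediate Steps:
H(S) = 102 (H(S) = 9 + 93 = 102)
c = 6561
c + H(o(-6)) = 6561 + 102 = 6663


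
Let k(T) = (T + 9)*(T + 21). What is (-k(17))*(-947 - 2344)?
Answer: 3251508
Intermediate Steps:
k(T) = (9 + T)*(21 + T)
(-k(17))*(-947 - 2344) = (-(189 + 17**2 + 30*17))*(-947 - 2344) = -(189 + 289 + 510)*(-3291) = -1*988*(-3291) = -988*(-3291) = 3251508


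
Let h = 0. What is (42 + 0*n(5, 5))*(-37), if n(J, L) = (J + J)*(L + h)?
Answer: -1554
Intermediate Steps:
n(J, L) = 2*J*L (n(J, L) = (J + J)*(L + 0) = (2*J)*L = 2*J*L)
(42 + 0*n(5, 5))*(-37) = (42 + 0*(2*5*5))*(-37) = (42 + 0*50)*(-37) = (42 + 0)*(-37) = 42*(-37) = -1554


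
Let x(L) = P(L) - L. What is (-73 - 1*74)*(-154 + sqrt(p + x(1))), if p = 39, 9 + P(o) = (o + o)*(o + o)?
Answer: 22638 - 147*sqrt(33) ≈ 21794.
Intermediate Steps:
P(o) = -9 + 4*o**2 (P(o) = -9 + (o + o)*(o + o) = -9 + (2*o)*(2*o) = -9 + 4*o**2)
x(L) = -9 - L + 4*L**2 (x(L) = (-9 + 4*L**2) - L = -9 - L + 4*L**2)
(-73 - 1*74)*(-154 + sqrt(p + x(1))) = (-73 - 1*74)*(-154 + sqrt(39 + (-9 - 1*1 + 4*1**2))) = (-73 - 74)*(-154 + sqrt(39 + (-9 - 1 + 4*1))) = -147*(-154 + sqrt(39 + (-9 - 1 + 4))) = -147*(-154 + sqrt(39 - 6)) = -147*(-154 + sqrt(33)) = 22638 - 147*sqrt(33)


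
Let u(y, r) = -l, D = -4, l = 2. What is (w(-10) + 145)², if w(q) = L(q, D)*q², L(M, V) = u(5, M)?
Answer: 3025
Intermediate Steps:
u(y, r) = -2 (u(y, r) = -1*2 = -2)
L(M, V) = -2
w(q) = -2*q²
(w(-10) + 145)² = (-2*(-10)² + 145)² = (-2*100 + 145)² = (-200 + 145)² = (-55)² = 3025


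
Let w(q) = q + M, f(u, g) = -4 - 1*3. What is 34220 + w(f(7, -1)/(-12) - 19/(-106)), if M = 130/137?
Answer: 2981806165/87132 ≈ 34222.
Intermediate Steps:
f(u, g) = -7 (f(u, g) = -4 - 3 = -7)
M = 130/137 (M = 130*(1/137) = 130/137 ≈ 0.94890)
w(q) = 130/137 + q (w(q) = q + 130/137 = 130/137 + q)
34220 + w(f(7, -1)/(-12) - 19/(-106)) = 34220 + (130/137 + (-7/(-12) - 19/(-106))) = 34220 + (130/137 + (-7*(-1/12) - 19*(-1/106))) = 34220 + (130/137 + (7/12 + 19/106)) = 34220 + (130/137 + 485/636) = 34220 + 149125/87132 = 2981806165/87132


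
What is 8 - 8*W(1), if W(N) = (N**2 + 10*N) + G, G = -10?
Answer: 0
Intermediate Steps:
W(N) = -10 + N**2 + 10*N (W(N) = (N**2 + 10*N) - 10 = -10 + N**2 + 10*N)
8 - 8*W(1) = 8 - 8*(-10 + 1**2 + 10*1) = 8 - 8*(-10 + 1 + 10) = 8 - 8*1 = 8 - 8 = 0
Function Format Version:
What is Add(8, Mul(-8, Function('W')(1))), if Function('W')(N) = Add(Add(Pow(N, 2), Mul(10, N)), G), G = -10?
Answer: 0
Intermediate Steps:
Function('W')(N) = Add(-10, Pow(N, 2), Mul(10, N)) (Function('W')(N) = Add(Add(Pow(N, 2), Mul(10, N)), -10) = Add(-10, Pow(N, 2), Mul(10, N)))
Add(8, Mul(-8, Function('W')(1))) = Add(8, Mul(-8, Add(-10, Pow(1, 2), Mul(10, 1)))) = Add(8, Mul(-8, Add(-10, 1, 10))) = Add(8, Mul(-8, 1)) = Add(8, -8) = 0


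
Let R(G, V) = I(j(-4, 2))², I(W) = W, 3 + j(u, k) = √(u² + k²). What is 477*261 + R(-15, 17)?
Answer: 124526 - 12*√5 ≈ 1.2450e+5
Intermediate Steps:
j(u, k) = -3 + √(k² + u²) (j(u, k) = -3 + √(u² + k²) = -3 + √(k² + u²))
R(G, V) = (-3 + 2*√5)² (R(G, V) = (-3 + √(2² + (-4)²))² = (-3 + √(4 + 16))² = (-3 + √20)² = (-3 + 2*√5)²)
477*261 + R(-15, 17) = 477*261 + (29 - 12*√5) = 124497 + (29 - 12*√5) = 124526 - 12*√5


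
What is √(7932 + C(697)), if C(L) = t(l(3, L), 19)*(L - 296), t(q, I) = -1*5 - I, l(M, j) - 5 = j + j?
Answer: 6*I*√47 ≈ 41.134*I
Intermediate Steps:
l(M, j) = 5 + 2*j (l(M, j) = 5 + (j + j) = 5 + 2*j)
t(q, I) = -5 - I
C(L) = 7104 - 24*L (C(L) = (-5 - 1*19)*(L - 296) = (-5 - 19)*(-296 + L) = -24*(-296 + L) = 7104 - 24*L)
√(7932 + C(697)) = √(7932 + (7104 - 24*697)) = √(7932 + (7104 - 16728)) = √(7932 - 9624) = √(-1692) = 6*I*√47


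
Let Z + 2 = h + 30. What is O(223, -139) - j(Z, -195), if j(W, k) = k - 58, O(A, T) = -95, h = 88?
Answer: 158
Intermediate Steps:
Z = 116 (Z = -2 + (88 + 30) = -2 + 118 = 116)
j(W, k) = -58 + k
O(223, -139) - j(Z, -195) = -95 - (-58 - 195) = -95 - 1*(-253) = -95 + 253 = 158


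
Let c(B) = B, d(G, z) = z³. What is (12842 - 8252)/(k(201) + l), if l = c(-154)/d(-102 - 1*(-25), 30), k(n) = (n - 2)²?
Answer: 61965000/534613423 ≈ 0.11591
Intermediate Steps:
k(n) = (-2 + n)²
l = -77/13500 (l = -154/(30³) = -154/27000 = -154*1/27000 = -77/13500 ≈ -0.0057037)
(12842 - 8252)/(k(201) + l) = (12842 - 8252)/((-2 + 201)² - 77/13500) = 4590/(199² - 77/13500) = 4590/(39601 - 77/13500) = 4590/(534613423/13500) = 4590*(13500/534613423) = 61965000/534613423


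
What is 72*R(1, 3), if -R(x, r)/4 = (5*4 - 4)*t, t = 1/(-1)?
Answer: 4608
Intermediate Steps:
t = -1 (t = 1*(-1) = -1)
R(x, r) = 64 (R(x, r) = -4*(5*4 - 4)*(-1) = -4*(20 - 4)*(-1) = -64*(-1) = -4*(-16) = 64)
72*R(1, 3) = 72*64 = 4608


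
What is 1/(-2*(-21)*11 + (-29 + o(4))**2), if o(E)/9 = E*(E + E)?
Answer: 1/67543 ≈ 1.4805e-5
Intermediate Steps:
o(E) = 18*E**2 (o(E) = 9*(E*(E + E)) = 9*(E*(2*E)) = 9*(2*E**2) = 18*E**2)
1/(-2*(-21)*11 + (-29 + o(4))**2) = 1/(-2*(-21)*11 + (-29 + 18*4**2)**2) = 1/(42*11 + (-29 + 18*16)**2) = 1/(462 + (-29 + 288)**2) = 1/(462 + 259**2) = 1/(462 + 67081) = 1/67543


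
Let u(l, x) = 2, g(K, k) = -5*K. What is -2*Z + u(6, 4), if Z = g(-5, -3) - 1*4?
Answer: -40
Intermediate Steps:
Z = 21 (Z = -5*(-5) - 1*4 = 25 - 4 = 21)
-2*Z + u(6, 4) = -2*21 + 2 = -42 + 2 = -40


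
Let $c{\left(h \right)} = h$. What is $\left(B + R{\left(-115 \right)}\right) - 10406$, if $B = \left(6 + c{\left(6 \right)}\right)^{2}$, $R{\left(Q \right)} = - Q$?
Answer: $-10147$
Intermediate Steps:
$B = 144$ ($B = \left(6 + 6\right)^{2} = 12^{2} = 144$)
$\left(B + R{\left(-115 \right)}\right) - 10406 = \left(144 - -115\right) - 10406 = \left(144 + 115\right) - 10406 = 259 - 10406 = -10147$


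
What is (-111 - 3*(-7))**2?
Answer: 8100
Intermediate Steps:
(-111 - 3*(-7))**2 = (-111 + 21)**2 = (-90)**2 = 8100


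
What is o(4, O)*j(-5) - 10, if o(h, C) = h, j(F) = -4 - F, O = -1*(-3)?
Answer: -6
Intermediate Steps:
O = 3
o(4, O)*j(-5) - 10 = 4*(-4 - 1*(-5)) - 10 = 4*(-4 + 5) - 10 = 4*1 - 10 = 4 - 10 = -6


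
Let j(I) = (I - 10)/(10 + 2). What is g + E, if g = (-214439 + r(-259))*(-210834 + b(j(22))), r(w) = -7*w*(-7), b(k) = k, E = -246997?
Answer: 47886252293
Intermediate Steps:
j(I) = -⅚ + I/12 (j(I) = (-10 + I)/12 = (-10 + I)*(1/12) = -⅚ + I/12)
r(w) = 49*w
g = 47886499290 (g = (-214439 + 49*(-259))*(-210834 + (-⅚ + (1/12)*22)) = (-214439 - 12691)*(-210834 + (-⅚ + 11/6)) = -227130*(-210834 + 1) = -227130*(-210833) = 47886499290)
g + E = 47886499290 - 246997 = 47886252293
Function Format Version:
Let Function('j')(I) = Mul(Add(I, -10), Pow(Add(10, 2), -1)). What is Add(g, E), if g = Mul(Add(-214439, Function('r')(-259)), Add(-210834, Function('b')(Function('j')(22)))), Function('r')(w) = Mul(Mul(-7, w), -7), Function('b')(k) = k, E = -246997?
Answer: 47886252293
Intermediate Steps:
Function('j')(I) = Add(Rational(-5, 6), Mul(Rational(1, 12), I)) (Function('j')(I) = Mul(Add(-10, I), Pow(12, -1)) = Mul(Add(-10, I), Rational(1, 12)) = Add(Rational(-5, 6), Mul(Rational(1, 12), I)))
Function('r')(w) = Mul(49, w)
g = 47886499290 (g = Mul(Add(-214439, Mul(49, -259)), Add(-210834, Add(Rational(-5, 6), Mul(Rational(1, 12), 22)))) = Mul(Add(-214439, -12691), Add(-210834, Add(Rational(-5, 6), Rational(11, 6)))) = Mul(-227130, Add(-210834, 1)) = Mul(-227130, -210833) = 47886499290)
Add(g, E) = Add(47886499290, -246997) = 47886252293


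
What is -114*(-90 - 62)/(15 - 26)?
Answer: -17328/11 ≈ -1575.3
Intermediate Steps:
-114*(-90 - 62)/(15 - 26) = -(-17328)/(-11) = -(-17328)*(-1)/11 = -114*152/11 = -17328/11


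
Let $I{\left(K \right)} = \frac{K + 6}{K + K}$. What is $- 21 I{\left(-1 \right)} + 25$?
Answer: $\frac{155}{2} \approx 77.5$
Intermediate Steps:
$I{\left(K \right)} = \frac{6 + K}{2 K}$
$- 21 I{\left(-1 \right)} + 25 = - 21 \frac{6 - 1}{2 \left(-1\right)} + 25 = - 21 \cdot \frac{1}{2} \left(-1\right) 5 + 25 = \left(-21\right) \left(- \frac{5}{2}\right) + 25 = \frac{105}{2} + 25 = \frac{155}{2}$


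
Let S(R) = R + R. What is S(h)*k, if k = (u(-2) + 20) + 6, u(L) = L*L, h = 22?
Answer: 1320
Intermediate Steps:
u(L) = L²
S(R) = 2*R
k = 30 (k = ((-2)² + 20) + 6 = (4 + 20) + 6 = 24 + 6 = 30)
S(h)*k = (2*22)*30 = 44*30 = 1320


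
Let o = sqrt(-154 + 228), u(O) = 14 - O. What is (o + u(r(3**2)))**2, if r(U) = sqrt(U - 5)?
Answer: (12 + sqrt(74))**2 ≈ 424.46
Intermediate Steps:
r(U) = sqrt(-5 + U)
o = sqrt(74) ≈ 8.6023
(o + u(r(3**2)))**2 = (sqrt(74) + (14 - sqrt(-5 + 3**2)))**2 = (sqrt(74) + (14 - sqrt(-5 + 9)))**2 = (sqrt(74) + (14 - sqrt(4)))**2 = (sqrt(74) + (14 - 1*2))**2 = (sqrt(74) + (14 - 2))**2 = (sqrt(74) + 12)**2 = (12 + sqrt(74))**2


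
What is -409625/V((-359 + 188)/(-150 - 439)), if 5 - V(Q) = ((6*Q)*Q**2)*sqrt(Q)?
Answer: -56349272776091875/687643165891 - 160129581756750*sqrt(31)/687643165891 ≈ -83242.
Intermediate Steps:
V(Q) = 5 - 6*Q**(7/2) (V(Q) = 5 - (6*Q)*Q**2*sqrt(Q) = 5 - 6*Q**3*sqrt(Q) = 5 - 6*Q**(7/2))
-409625/V((-359 + 188)/(-150 - 439)) = -409625/(5 - 6*15000633*sqrt(19)*(-1/(-150 - 439))**(7/2)) = -409625/(5 - 6*15000633*sqrt(19)*(-1/(-589))**(7/2)) = -409625/(5 - 6*2187*sqrt(31)/923521) = -409625/(5 - 13122*sqrt(31)/923521)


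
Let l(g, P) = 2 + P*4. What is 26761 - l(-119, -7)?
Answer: 26787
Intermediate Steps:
l(g, P) = 2 + 4*P
26761 - l(-119, -7) = 26761 - (2 + 4*(-7)) = 26761 - (2 - 28) = 26761 - 1*(-26) = 26761 + 26 = 26787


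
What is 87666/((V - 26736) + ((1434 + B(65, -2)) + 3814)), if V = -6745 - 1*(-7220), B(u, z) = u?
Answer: -43833/10474 ≈ -4.1849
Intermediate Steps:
V = 475 (V = -6745 + 7220 = 475)
87666/((V - 26736) + ((1434 + B(65, -2)) + 3814)) = 87666/((475 - 26736) + ((1434 + 65) + 3814)) = 87666/(-26261 + (1499 + 3814)) = 87666/(-26261 + 5313) = 87666/(-20948) = 87666*(-1/20948) = -43833/10474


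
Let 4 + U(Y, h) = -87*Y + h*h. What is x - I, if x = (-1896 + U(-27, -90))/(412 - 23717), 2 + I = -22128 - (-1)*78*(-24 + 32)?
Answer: 501188781/23305 ≈ 21506.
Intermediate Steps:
U(Y, h) = -4 + h² - 87*Y (U(Y, h) = -4 + (-87*Y + h*h) = -4 + (-87*Y + h²) = -4 + (h² - 87*Y) = -4 + h² - 87*Y)
I = -21506 (I = -2 + (-22128 - (-1)*78*(-24 + 32)) = -2 + (-22128 - (-1)*78*8) = -2 + (-22128 - (-1)*624) = -2 + (-22128 - 1*(-624)) = -2 + (-22128 + 624) = -2 - 21504 = -21506)
x = -8549/23305 (x = (-1896 + (-4 + (-90)² - 87*(-27)))/(412 - 23717) = (-1896 + (-4 + 8100 + 2349))/(-23305) = (-1896 + 10445)*(-1/23305) = 8549*(-1/23305) = -8549/23305 ≈ -0.36683)
x - I = -8549/23305 - 1*(-21506) = -8549/23305 + 21506 = 501188781/23305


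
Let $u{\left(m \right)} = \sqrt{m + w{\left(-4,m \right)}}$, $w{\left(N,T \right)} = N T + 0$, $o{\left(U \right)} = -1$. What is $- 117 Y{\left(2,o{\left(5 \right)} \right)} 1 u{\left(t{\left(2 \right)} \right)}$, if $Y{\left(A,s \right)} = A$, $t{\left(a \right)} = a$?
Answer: $- 234 i \sqrt{6} \approx - 573.18 i$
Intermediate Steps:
$w{\left(N,T \right)} = N T$
$u{\left(m \right)} = \sqrt{3} \sqrt{- m}$ ($u{\left(m \right)} = \sqrt{m - 4 m} = \sqrt{- 3 m} = \sqrt{3} \sqrt{- m}$)
$- 117 Y{\left(2,o{\left(5 \right)} \right)} 1 u{\left(t{\left(2 \right)} \right)} = - 117 \cdot 2 \cdot 1 \sqrt{3} \sqrt{\left(-1\right) 2} = - 117 \cdot 2 \sqrt{3} \sqrt{-2} = - 117 \cdot 2 \sqrt{3} i \sqrt{2} = - 117 \cdot 2 i \sqrt{6} = - 234 i \sqrt{6}$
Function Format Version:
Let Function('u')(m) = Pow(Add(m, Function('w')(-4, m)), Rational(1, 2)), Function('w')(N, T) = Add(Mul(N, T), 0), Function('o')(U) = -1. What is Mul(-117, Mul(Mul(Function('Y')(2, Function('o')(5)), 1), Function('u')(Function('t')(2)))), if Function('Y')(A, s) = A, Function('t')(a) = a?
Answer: Mul(-234, I, Pow(6, Rational(1, 2))) ≈ Mul(-573.18, I)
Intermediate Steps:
Function('w')(N, T) = Mul(N, T)
Function('u')(m) = Mul(Pow(3, Rational(1, 2)), Pow(Mul(-1, m), Rational(1, 2))) (Function('u')(m) = Pow(Add(m, Mul(-4, m)), Rational(1, 2)) = Pow(Mul(-3, m), Rational(1, 2)) = Mul(Pow(3, Rational(1, 2)), Pow(Mul(-1, m), Rational(1, 2))))
Mul(-117, Mul(Mul(Function('Y')(2, Function('o')(5)), 1), Function('u')(Function('t')(2)))) = Mul(-117, Mul(Mul(2, 1), Mul(Pow(3, Rational(1, 2)), Pow(Mul(-1, 2), Rational(1, 2))))) = Mul(-117, Mul(2, Mul(Pow(3, Rational(1, 2)), Pow(-2, Rational(1, 2))))) = Mul(-117, Mul(2, Mul(Pow(3, Rational(1, 2)), Mul(I, Pow(2, Rational(1, 2)))))) = Mul(-117, Mul(2, Mul(I, Pow(6, Rational(1, 2))))) = Mul(-117, Mul(2, I, Pow(6, Rational(1, 2)))) = Mul(-234, I, Pow(6, Rational(1, 2)))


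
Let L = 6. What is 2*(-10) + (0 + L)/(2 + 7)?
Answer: -58/3 ≈ -19.333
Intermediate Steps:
2*(-10) + (0 + L)/(2 + 7) = 2*(-10) + (0 + 6)/(2 + 7) = -20 + 6/9 = -20 + 6*(⅑) = -20 + ⅔ = -58/3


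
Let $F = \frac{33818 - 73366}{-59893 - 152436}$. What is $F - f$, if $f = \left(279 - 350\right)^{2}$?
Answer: $- \frac{1070310941}{212329} \approx -5040.8$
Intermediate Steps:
$f = 5041$ ($f = \left(-71\right)^{2} = 5041$)
$F = \frac{39548}{212329}$ ($F = - \frac{39548}{-212329} = \left(-39548\right) \left(- \frac{1}{212329}\right) = \frac{39548}{212329} \approx 0.18626$)
$F - f = \frac{39548}{212329} - 5041 = - \frac{1070310941}{212329}$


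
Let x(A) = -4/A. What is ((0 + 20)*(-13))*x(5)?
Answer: 208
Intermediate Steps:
((0 + 20)*(-13))*x(5) = ((0 + 20)*(-13))*(-4/5) = (20*(-13))*(-4*⅕) = -260*(-⅘) = 208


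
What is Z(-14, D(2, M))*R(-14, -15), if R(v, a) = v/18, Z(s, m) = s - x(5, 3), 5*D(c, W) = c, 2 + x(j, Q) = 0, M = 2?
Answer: 28/3 ≈ 9.3333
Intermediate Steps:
x(j, Q) = -2 (x(j, Q) = -2 + 0 = -2)
D(c, W) = c/5
Z(s, m) = 2 + s (Z(s, m) = s - 1*(-2) = s + 2 = 2 + s)
R(v, a) = v/18 (R(v, a) = v*(1/18) = v/18)
Z(-14, D(2, M))*R(-14, -15) = (2 - 14)*((1/18)*(-14)) = -12*(-7/9) = 28/3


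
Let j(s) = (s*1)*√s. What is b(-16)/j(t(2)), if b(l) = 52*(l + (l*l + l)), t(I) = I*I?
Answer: 1456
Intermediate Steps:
t(I) = I²
j(s) = s^(3/2) (j(s) = s*√s = s^(3/2))
b(l) = 52*l² + 104*l (b(l) = 52*(l + (l² + l)) = 52*(l + (l + l²)) = 52*(l² + 2*l) = 52*l² + 104*l)
b(-16)/j(t(2)) = (52*(-16)*(2 - 16))/((2²)^(3/2)) = (52*(-16)*(-14))/(4^(3/2)) = 11648/8 = 11648*(⅛) = 1456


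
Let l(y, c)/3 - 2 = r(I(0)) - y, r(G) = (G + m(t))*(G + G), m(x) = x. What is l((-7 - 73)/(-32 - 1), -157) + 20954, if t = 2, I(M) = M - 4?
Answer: 231008/11 ≈ 21001.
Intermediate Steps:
I(M) = -4 + M
r(G) = 2*G*(2 + G) (r(G) = (G + 2)*(G + G) = (2 + G)*(2*G) = 2*G*(2 + G))
l(y, c) = 54 - 3*y (l(y, c) = 6 + 3*(2*(-4 + 0)*(2 + (-4 + 0)) - y) = 6 + 3*(2*(-4)*(2 - 4) - y) = 6 + 3*(2*(-4)*(-2) - y) = 6 + 3*(16 - y) = 6 + (48 - 3*y) = 54 - 3*y)
l((-7 - 73)/(-32 - 1), -157) + 20954 = (54 - 3*(-7 - 73)/(-32 - 1)) + 20954 = (54 - (-240)/(-33)) + 20954 = (54 - (-240)*(-1)/33) + 20954 = (54 - 3*80/33) + 20954 = (54 - 80/11) + 20954 = 514/11 + 20954 = 231008/11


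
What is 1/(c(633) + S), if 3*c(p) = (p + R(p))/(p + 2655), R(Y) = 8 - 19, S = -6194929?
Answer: -4932/30553389517 ≈ -1.6142e-7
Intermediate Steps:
R(Y) = -11
c(p) = (-11 + p)/(3*(2655 + p)) (c(p) = ((p - 11)/(p + 2655))/3 = ((-11 + p)/(2655 + p))/3 = (-11 + p)/(3*(2655 + p)))
1/(c(633) + S) = 1/((-11 + 633)/(3*(2655 + 633)) - 6194929) = 1/((⅓)*622/3288 - 6194929) = 1/((⅓)*(1/3288)*622 - 6194929) = 1/(311/4932 - 6194929) = 1/(-30553389517/4932) = -4932/30553389517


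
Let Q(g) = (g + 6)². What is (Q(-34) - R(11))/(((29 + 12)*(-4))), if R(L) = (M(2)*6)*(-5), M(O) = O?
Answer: -211/41 ≈ -5.1463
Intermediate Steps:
Q(g) = (6 + g)²
R(L) = -60 (R(L) = (2*6)*(-5) = 12*(-5) = -60)
(Q(-34) - R(11))/(((29 + 12)*(-4))) = ((6 - 34)² - 1*(-60))/(((29 + 12)*(-4))) = ((-28)² + 60)/((41*(-4))) = (784 + 60)/(-164) = 844*(-1/164) = -211/41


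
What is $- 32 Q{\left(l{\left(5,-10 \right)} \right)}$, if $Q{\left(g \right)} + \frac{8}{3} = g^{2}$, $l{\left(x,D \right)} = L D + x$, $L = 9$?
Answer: $- \frac{693344}{3} \approx -2.3111 \cdot 10^{5}$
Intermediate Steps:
$l{\left(x,D \right)} = x + 9 D$ ($l{\left(x,D \right)} = 9 D + x = x + 9 D$)
$Q{\left(g \right)} = - \frac{8}{3} + g^{2}$
$- 32 Q{\left(l{\left(5,-10 \right)} \right)} = - 32 \left(- \frac{8}{3} + \left(5 + 9 \left(-10\right)\right)^{2}\right) = - 32 \left(- \frac{8}{3} + \left(5 - 90\right)^{2}\right) = - 32 \left(- \frac{8}{3} + \left(-85\right)^{2}\right) = - 32 \left(- \frac{8}{3} + 7225\right) = \left(-32\right) \frac{21667}{3} = - \frac{693344}{3}$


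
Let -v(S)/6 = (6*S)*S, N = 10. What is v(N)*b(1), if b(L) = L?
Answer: -3600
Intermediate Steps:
v(S) = -36*S² (v(S) = -6*6*S*S = -36*S²)
v(N)*b(1) = -36*10²*1 = -36*100*1 = -3600*1 = -3600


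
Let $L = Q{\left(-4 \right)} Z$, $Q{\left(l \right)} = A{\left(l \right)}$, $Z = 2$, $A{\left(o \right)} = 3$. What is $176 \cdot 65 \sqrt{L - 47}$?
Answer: $11440 i \sqrt{41} \approx 73252.0 i$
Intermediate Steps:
$Q{\left(l \right)} = 3$
$L = 6$ ($L = 3 \cdot 2 = 6$)
$176 \cdot 65 \sqrt{L - 47} = 176 \cdot 65 \sqrt{6 - 47} = 11440 \sqrt{-41} = 11440 i \sqrt{41}$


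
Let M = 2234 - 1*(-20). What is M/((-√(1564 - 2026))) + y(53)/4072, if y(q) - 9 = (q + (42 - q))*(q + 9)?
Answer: 2613/4072 + 161*I*√462/33 ≈ 0.6417 + 104.87*I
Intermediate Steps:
y(q) = 387 + 42*q (y(q) = 9 + (q + (42 - q))*(q + 9) = 9 + 42*(9 + q) = 9 + (378 + 42*q) = 387 + 42*q)
M = 2254 (M = 2234 + 20 = 2254)
M/((-√(1564 - 2026))) + y(53)/4072 = 2254/((-√(1564 - 2026))) + (387 + 42*53)/4072 = 2254/((-√(-462))) + (387 + 2226)*(1/4072) = 2254/((-I*√462)) + 2613*(1/4072) = 2254/((-I*√462)) + 2613/4072 = 2254*(I*√462/462) + 2613/4072 = 161*I*√462/33 + 2613/4072 = 2613/4072 + 161*I*√462/33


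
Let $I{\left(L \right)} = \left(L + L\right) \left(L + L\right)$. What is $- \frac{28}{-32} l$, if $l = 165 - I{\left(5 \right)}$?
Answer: $\frac{455}{8} \approx 56.875$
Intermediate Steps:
$I{\left(L \right)} = 4 L^{2}$ ($I{\left(L \right)} = 2 L 2 L = 4 L^{2}$)
$l = 65$ ($l = 165 - 4 \cdot 5^{2} = 165 - 4 \cdot 25 = 165 - 100 = 65$)
$- \frac{28}{-32} l = - \frac{28}{-32} \cdot 65 = \left(-28\right) \left(- \frac{1}{32}\right) 65 = \frac{7}{8} \cdot 65 = \frac{455}{8}$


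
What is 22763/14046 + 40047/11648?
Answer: 59117399/11686272 ≈ 5.0587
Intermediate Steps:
22763/14046 + 40047/11648 = 22763*(1/14046) + 40047*(1/11648) = 22763/14046 + 5721/1664 = 59117399/11686272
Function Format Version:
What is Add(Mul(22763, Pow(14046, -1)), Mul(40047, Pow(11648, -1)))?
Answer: Rational(59117399, 11686272) ≈ 5.0587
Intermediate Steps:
Add(Mul(22763, Pow(14046, -1)), Mul(40047, Pow(11648, -1))) = Add(Mul(22763, Rational(1, 14046)), Mul(40047, Rational(1, 11648))) = Add(Rational(22763, 14046), Rational(5721, 1664)) = Rational(59117399, 11686272)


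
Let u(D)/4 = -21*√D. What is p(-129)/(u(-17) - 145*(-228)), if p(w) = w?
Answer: -118465/30363432 - 301*I*√17/30363432 ≈ -0.0039016 - 4.0873e-5*I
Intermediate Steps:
u(D) = -84*√D (u(D) = 4*(-21*√D) = -84*√D)
p(-129)/(u(-17) - 145*(-228)) = -129/(-84*I*√17 - 145*(-228)) = -129/(-84*I*√17 + 33060) = -129/(33060 - 84*I*√17)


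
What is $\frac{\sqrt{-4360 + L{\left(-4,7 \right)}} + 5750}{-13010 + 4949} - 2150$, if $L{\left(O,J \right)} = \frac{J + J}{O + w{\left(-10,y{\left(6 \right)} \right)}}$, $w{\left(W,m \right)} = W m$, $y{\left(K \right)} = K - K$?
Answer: $- \frac{17336900}{8061} - \frac{i \sqrt{17454}}{16122} \approx -2150.7 - 0.0081946 i$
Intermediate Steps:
$y{\left(K \right)} = 0$
$L{\left(O,J \right)} = \frac{2 J}{O}$ ($L{\left(O,J \right)} = \frac{J + J}{O - 0} = \frac{2 J}{O + 0} = \frac{2 J}{O}$)
$\frac{\sqrt{-4360 + L{\left(-4,7 \right)}} + 5750}{-13010 + 4949} - 2150 = \frac{\sqrt{-4360 + 2 \cdot 7 \frac{1}{-4}} + 5750}{-13010 + 4949} - 2150 = \frac{\sqrt{-4360 + 2 \cdot 7 \left(- \frac{1}{4}\right)} + 5750}{-8061} - 2150 = \left(\sqrt{-4360 - \frac{7}{2}} + 5750\right) \left(- \frac{1}{8061}\right) - 2150 = \left(\sqrt{- \frac{8727}{2}} + 5750\right) \left(- \frac{1}{8061}\right) - 2150 = \left(\frac{i \sqrt{17454}}{2} + 5750\right) \left(- \frac{1}{8061}\right) - 2150 = \left(5750 + \frac{i \sqrt{17454}}{2}\right) \left(- \frac{1}{8061}\right) - 2150 = \left(- \frac{5750}{8061} - \frac{i \sqrt{17454}}{16122}\right) - 2150 = - \frac{17336900}{8061} - \frac{i \sqrt{17454}}{16122}$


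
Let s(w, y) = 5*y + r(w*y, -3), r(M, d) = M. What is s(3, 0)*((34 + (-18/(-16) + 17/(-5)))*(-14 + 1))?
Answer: 0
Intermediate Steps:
s(w, y) = 5*y + w*y
s(3, 0)*((34 + (-18/(-16) + 17/(-5)))*(-14 + 1)) = (0*(5 + 3))*((34 + (-18/(-16) + 17/(-5)))*(-14 + 1)) = (0*8)*((34 + (-18*(-1/16) + 17*(-⅕)))*(-13)) = 0*((34 + (9/8 - 17/5))*(-13)) = 0*((34 - 91/40)*(-13)) = 0*((1269/40)*(-13)) = 0*(-16497/40) = 0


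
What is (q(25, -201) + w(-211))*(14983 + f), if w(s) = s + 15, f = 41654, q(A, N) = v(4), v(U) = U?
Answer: -10874304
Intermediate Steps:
q(A, N) = 4
w(s) = 15 + s
(q(25, -201) + w(-211))*(14983 + f) = (4 + (15 - 211))*(14983 + 41654) = (4 - 196)*56637 = -192*56637 = -10874304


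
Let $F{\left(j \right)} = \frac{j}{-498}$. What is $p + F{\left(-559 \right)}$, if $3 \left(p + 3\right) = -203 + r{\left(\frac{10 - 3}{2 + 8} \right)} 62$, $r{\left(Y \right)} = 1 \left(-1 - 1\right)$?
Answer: $- \frac{55217}{498} \approx -110.88$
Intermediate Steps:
$F{\left(j \right)} = - \frac{j}{498}$ ($F{\left(j \right)} = j \left(- \frac{1}{498}\right) = - \frac{j}{498}$)
$r{\left(Y \right)} = -2$ ($r{\left(Y \right)} = 1 \left(-2\right) = -2$)
$p = -112$ ($p = -3 + \frac{-203 - 124}{3} = -3 + \frac{1}{3} \left(-327\right) = -3 - 109 = -112$)
$p + F{\left(-559 \right)} = -112 - - \frac{559}{498} = -112 + \frac{559}{498} = - \frac{55217}{498}$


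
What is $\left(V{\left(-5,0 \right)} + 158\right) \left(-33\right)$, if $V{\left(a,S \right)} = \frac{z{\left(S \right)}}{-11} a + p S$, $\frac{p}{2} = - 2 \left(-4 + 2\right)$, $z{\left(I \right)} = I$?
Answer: $-5214$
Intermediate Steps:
$p = 8$ ($p = 2 \left(- 2 \left(-4 + 2\right)\right) = 2 \left(\left(-2\right) \left(-2\right)\right) = 2 \cdot 4 = 8$)
$V{\left(a,S \right)} = 8 S - \frac{S a}{11}$ ($V{\left(a,S \right)} = \frac{S}{-11} a + 8 S = S \left(- \frac{1}{11}\right) a + 8 S = - \frac{S}{11} a + 8 S = - \frac{S a}{11} + 8 S = 8 S - \frac{S a}{11}$)
$\left(V{\left(-5,0 \right)} + 158\right) \left(-33\right) = \left(\frac{1}{11} \cdot 0 \left(88 - -5\right) + 158\right) \left(-33\right) = \left(\frac{1}{11} \cdot 0 \left(88 + 5\right) + 158\right) \left(-33\right) = \left(\frac{1}{11} \cdot 0 \cdot 93 + 158\right) \left(-33\right) = \left(0 + 158\right) \left(-33\right) = 158 \left(-33\right) = -5214$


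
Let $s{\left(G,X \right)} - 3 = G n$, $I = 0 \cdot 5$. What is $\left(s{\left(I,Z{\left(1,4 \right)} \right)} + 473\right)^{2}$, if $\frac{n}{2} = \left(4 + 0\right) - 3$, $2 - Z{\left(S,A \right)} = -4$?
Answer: $226576$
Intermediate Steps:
$Z{\left(S,A \right)} = 6$ ($Z{\left(S,A \right)} = 2 - -4 = 2 + 4 = 6$)
$I = 0$
$n = 2$ ($n = 2 \left(\left(4 + 0\right) - 3\right) = 2 \left(4 - 3\right) = 2 \cdot 1 = 2$)
$s{\left(G,X \right)} = 3 + 2 G$ ($s{\left(G,X \right)} = 3 + G 2 = 3 + 2 G$)
$\left(s{\left(I,Z{\left(1,4 \right)} \right)} + 473\right)^{2} = \left(\left(3 + 2 \cdot 0\right) + 473\right)^{2} = \left(\left(3 + 0\right) + 473\right)^{2} = \left(3 + 473\right)^{2} = 476^{2} = 226576$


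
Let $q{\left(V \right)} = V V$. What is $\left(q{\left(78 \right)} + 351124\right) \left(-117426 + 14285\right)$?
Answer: $-36842790328$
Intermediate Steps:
$q{\left(V \right)} = V^{2}$
$\left(q{\left(78 \right)} + 351124\right) \left(-117426 + 14285\right) = \left(78^{2} + 351124\right) \left(-117426 + 14285\right) = \left(6084 + 351124\right) \left(-103141\right) = 357208 \left(-103141\right) = -36842790328$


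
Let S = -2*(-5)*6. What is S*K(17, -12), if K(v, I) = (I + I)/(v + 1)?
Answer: -80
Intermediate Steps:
S = 60 (S = 10*6 = 60)
K(v, I) = 2*I/(1 + v) (K(v, I) = (2*I)/(1 + v) = 2*I/(1 + v))
S*K(17, -12) = 60*(2*(-12)/(1 + 17)) = 60*(2*(-12)/18) = 60*(2*(-12)*(1/18)) = 60*(-4/3) = -80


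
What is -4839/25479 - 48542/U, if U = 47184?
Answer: -81395833/66788952 ≈ -1.2187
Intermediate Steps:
-4839/25479 - 48542/U = -4839/25479 - 48542/47184 = -4839*1/25479 - 48542*1/47184 = -1613/8493 - 24271/23592 = -81395833/66788952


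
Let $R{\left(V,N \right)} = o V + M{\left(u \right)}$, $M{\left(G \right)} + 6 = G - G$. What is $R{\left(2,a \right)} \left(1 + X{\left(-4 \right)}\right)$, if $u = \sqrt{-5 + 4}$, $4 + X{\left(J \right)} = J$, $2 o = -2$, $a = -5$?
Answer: $56$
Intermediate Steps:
$o = -1$ ($o = \frac{1}{2} \left(-2\right) = -1$)
$X{\left(J \right)} = -4 + J$
$u = i$ ($u = \sqrt{-1} = i \approx 1.0 i$)
$M{\left(G \right)} = -6$ ($M{\left(G \right)} = -6 + \left(G - G\right) = -6 + 0 = -6$)
$R{\left(V,N \right)} = -6 - V$ ($R{\left(V,N \right)} = - V - 6 = -6 - V$)
$R{\left(2,a \right)} \left(1 + X{\left(-4 \right)}\right) = \left(-6 - 2\right) \left(1 - 8\right) = \left(-8\right) \left(-7\right) = 56$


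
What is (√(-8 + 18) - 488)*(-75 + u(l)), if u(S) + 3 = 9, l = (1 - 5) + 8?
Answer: 33672 - 69*√10 ≈ 33454.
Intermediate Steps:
l = 4 (l = -4 + 8 = 4)
u(S) = 6 (u(S) = -3 + 9 = 6)
(√(-8 + 18) - 488)*(-75 + u(l)) = (√(-8 + 18) - 488)*(-75 + 6) = (√10 - 488)*(-69) = (-488 + √10)*(-69) = 33672 - 69*√10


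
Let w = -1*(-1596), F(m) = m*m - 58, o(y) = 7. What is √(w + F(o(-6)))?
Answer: 23*√3 ≈ 39.837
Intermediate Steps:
F(m) = -58 + m² (F(m) = m² - 58 = -58 + m²)
w = 1596
√(w + F(o(-6))) = √(1596 + (-58 + 7²)) = √(1596 + (-58 + 49)) = √(1596 - 9) = √1587 = 23*√3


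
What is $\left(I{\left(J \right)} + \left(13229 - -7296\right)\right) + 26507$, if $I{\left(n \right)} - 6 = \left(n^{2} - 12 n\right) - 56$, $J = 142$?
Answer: $65442$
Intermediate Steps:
$I{\left(n \right)} = -50 + n^{2} - 12 n$ ($I{\left(n \right)} = 6 - \left(56 - n^{2} + 12 n\right) = -50 + n^{2} - 12 n$)
$\left(I{\left(J \right)} + \left(13229 - -7296\right)\right) + 26507 = \left(\left(-50 + 142^{2} - 1704\right) + \left(13229 - -7296\right)\right) + 26507 = \left(\left(-50 + 20164 - 1704\right) + \left(13229 + \left(-458 + 7754\right)\right)\right) + 26507 = \left(18410 + \left(13229 + 7296\right)\right) + 26507 = \left(18410 + 20525\right) + 26507 = 38935 + 26507 = 65442$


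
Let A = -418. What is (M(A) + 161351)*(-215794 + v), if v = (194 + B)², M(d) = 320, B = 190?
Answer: -11048272798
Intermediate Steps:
v = 147456 (v = (194 + 190)² = 384² = 147456)
(M(A) + 161351)*(-215794 + v) = (320 + 161351)*(-215794 + 147456) = 161671*(-68338) = -11048272798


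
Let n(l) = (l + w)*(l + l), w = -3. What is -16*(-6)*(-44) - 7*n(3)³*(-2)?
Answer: -4224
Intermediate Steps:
n(l) = 2*l*(-3 + l) (n(l) = (l - 3)*(l + l) = (-3 + l)*(2*l) = 2*l*(-3 + l))
-16*(-6)*(-44) - 7*n(3)³*(-2) = -16*(-6)*(-44) - 7*216*(-3 + 3)³*(-2) = 96*(-44) - 7*(2*3*0)³*(-2) = -4224 - 7*0³*(-2) = -4224 - 7*0*(-2) = -4224 + 0*(-2) = -4224 + 0 = -4224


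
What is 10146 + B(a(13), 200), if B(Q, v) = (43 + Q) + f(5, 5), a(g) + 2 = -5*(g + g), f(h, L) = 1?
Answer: 10058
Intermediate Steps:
a(g) = -2 - 10*g (a(g) = -2 - 5*(g + g) = -2 - 10*g)
B(Q, v) = 44 + Q (B(Q, v) = (43 + Q) + 1 = 44 + Q)
10146 + B(a(13), 200) = 10146 + (44 + (-2 - 10*13)) = 10146 + (44 + (-2 - 130)) = 10146 + (44 - 132) = 10146 - 88 = 10058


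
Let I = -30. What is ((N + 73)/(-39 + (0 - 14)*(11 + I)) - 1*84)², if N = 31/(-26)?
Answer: 243938197801/34833604 ≈ 7003.0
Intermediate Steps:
N = -31/26 (N = 31*(-1/26) = -31/26 ≈ -1.1923)
((N + 73)/(-39 + (0 - 14)*(11 + I)) - 1*84)² = ((-31/26 + 73)/(-39 + (0 - 14)*(11 - 30)) - 1*84)² = (1867/(26*(-39 - 14*(-19))) - 84)² = (1867/(26*(-39 + 266)) - 84)² = ((1867/26)/227 - 84)² = ((1867/26)*(1/227) - 84)² = (1867/5902 - 84)² = (-493901/5902)² = 243938197801/34833604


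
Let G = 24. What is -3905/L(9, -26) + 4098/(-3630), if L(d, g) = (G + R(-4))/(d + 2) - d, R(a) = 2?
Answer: 25937916/44165 ≈ 587.30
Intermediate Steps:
L(d, g) = -d + 26/(2 + d) (L(d, g) = (24 + 2)/(d + 2) - d = 26/(2 + d) - d = -d + 26/(2 + d))
-3905/L(9, -26) + 4098/(-3630) = -3905*(2 + 9)/(26 - 1*9² - 2*9) + 4098/(-3630) = -3905*11/(26 - 1*81 - 18) + 4098*(-1/3630) = -3905*11/(26 - 81 - 18) - 683/605 = -3905/((1/11)*(-73)) - 683/605 = -3905/(-73/11) - 683/605 = -3905*(-11/73) - 683/605 = 42955/73 - 683/605 = 25937916/44165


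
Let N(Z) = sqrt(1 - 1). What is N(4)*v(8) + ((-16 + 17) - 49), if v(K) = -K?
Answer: -48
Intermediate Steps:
N(Z) = 0 (N(Z) = sqrt(0) = 0)
N(4)*v(8) + ((-16 + 17) - 49) = 0*(-1*8) + ((-16 + 17) - 49) = 0*(-8) + (1 - 49) = 0 - 48 = -48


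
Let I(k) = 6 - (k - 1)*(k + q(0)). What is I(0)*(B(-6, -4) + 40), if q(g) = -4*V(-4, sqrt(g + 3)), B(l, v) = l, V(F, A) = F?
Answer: 748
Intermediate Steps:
q(g) = 16 (q(g) = -4*(-4) = 16)
I(k) = 6 - (-1 + k)*(16 + k) (I(k) = 6 - (k - 1)*(k + 16) = 6 - (-1 + k)*(16 + k))
I(0)*(B(-6, -4) + 40) = (22 - 1*0**2 - 15*0)*(-6 + 40) = (22 - 1*0 + 0)*34 = (22 + 0 + 0)*34 = 22*34 = 748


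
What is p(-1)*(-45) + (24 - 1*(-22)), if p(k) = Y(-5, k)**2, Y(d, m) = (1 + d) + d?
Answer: -3599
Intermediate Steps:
Y(d, m) = 1 + 2*d
p(k) = 81 (p(k) = (1 + 2*(-5))**2 = (1 - 10)**2 = (-9)**2 = 81)
p(-1)*(-45) + (24 - 1*(-22)) = 81*(-45) + (24 - 1*(-22)) = -3645 + (24 + 22) = -3645 + 46 = -3599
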